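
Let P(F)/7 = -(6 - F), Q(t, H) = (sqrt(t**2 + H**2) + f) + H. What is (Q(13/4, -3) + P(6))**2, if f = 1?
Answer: 377/16 - sqrt(313) ≈ 5.8707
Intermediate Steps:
Q(t, H) = 1 + H + sqrt(H**2 + t**2) (Q(t, H) = (sqrt(t**2 + H**2) + 1) + H = (sqrt(H**2 + t**2) + 1) + H = (1 + sqrt(H**2 + t**2)) + H = 1 + H + sqrt(H**2 + t**2))
P(F) = -42 + 7*F (P(F) = 7*(-(6 - F)) = 7*(-6 + F) = -42 + 7*F)
(Q(13/4, -3) + P(6))**2 = ((1 - 3 + sqrt((-3)**2 + (13/4)**2)) + (-42 + 7*6))**2 = ((1 - 3 + sqrt(9 + (13*(1/4))**2)) + (-42 + 42))**2 = ((1 - 3 + sqrt(9 + (13/4)**2)) + 0)**2 = ((1 - 3 + sqrt(9 + 169/16)) + 0)**2 = ((1 - 3 + sqrt(313/16)) + 0)**2 = ((1 - 3 + sqrt(313)/4) + 0)**2 = ((-2 + sqrt(313)/4) + 0)**2 = (-2 + sqrt(313)/4)**2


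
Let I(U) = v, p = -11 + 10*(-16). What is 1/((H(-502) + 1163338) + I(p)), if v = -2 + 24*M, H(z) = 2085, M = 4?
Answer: 1/1165517 ≈ 8.5799e-7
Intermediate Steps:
p = -171 (p = -11 - 160 = -171)
v = 94 (v = -2 + 24*4 = -2 + 96 = 94)
I(U) = 94
1/((H(-502) + 1163338) + I(p)) = 1/((2085 + 1163338) + 94) = 1/(1165423 + 94) = 1/1165517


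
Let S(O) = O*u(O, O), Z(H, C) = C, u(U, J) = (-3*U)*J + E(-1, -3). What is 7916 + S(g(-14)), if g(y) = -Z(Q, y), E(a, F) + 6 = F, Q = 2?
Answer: -442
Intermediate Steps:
E(a, F) = -6 + F
u(U, J) = -9 - 3*J*U (u(U, J) = (-3*U)*J + (-6 - 3) = -3*J*U - 9 = -9 - 3*J*U)
g(y) = -y
S(O) = O*(-9 - 3*O²) (S(O) = O*(-9 - 3*O*O) = O*(-9 - 3*O²))
7916 + S(g(-14)) = 7916 - 3*(-1*(-14))*(3 + (-1*(-14))²) = 7916 - 3*14*(3 + 14²) = 7916 - 3*14*(3 + 196) = 7916 - 3*14*199 = 7916 - 8358 = -442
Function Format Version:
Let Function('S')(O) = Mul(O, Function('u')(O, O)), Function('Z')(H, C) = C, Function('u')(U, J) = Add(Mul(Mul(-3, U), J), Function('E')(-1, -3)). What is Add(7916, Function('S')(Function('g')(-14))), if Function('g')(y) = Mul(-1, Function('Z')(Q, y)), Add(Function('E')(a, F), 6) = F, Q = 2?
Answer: -442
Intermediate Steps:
Function('E')(a, F) = Add(-6, F)
Function('u')(U, J) = Add(-9, Mul(-3, J, U)) (Function('u')(U, J) = Add(Mul(Mul(-3, U), J), Add(-6, -3)) = Add(Mul(-3, J, U), -9) = Add(-9, Mul(-3, J, U)))
Function('g')(y) = Mul(-1, y)
Function('S')(O) = Mul(O, Add(-9, Mul(-3, Pow(O, 2)))) (Function('S')(O) = Mul(O, Add(-9, Mul(-3, O, O))) = Mul(O, Add(-9, Mul(-3, Pow(O, 2)))))
Add(7916, Function('S')(Function('g')(-14))) = Add(7916, Mul(-3, Mul(-1, -14), Add(3, Pow(Mul(-1, -14), 2)))) = Add(7916, Mul(-3, 14, Add(3, Pow(14, 2)))) = Add(7916, Mul(-3, 14, Add(3, 196))) = Add(7916, Mul(-3, 14, 199)) = Add(7916, -8358) = -442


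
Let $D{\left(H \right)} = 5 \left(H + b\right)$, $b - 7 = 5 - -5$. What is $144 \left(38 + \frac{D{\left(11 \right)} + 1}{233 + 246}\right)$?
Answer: $\frac{2641392}{479} \approx 5514.4$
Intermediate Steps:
$b = 17$ ($b = 7 + \left(5 - -5\right) = 7 + \left(5 + 5\right) = 7 + 10 = 17$)
$D{\left(H \right)} = 85 + 5 H$ ($D{\left(H \right)} = 5 \left(H + 17\right) = 5 \left(17 + H\right) = 85 + 5 H$)
$144 \left(38 + \frac{D{\left(11 \right)} + 1}{233 + 246}\right) = 144 \left(38 + \frac{\left(85 + 5 \cdot 11\right) + 1}{233 + 246}\right) = 144 \left(38 + \frac{\left(85 + 55\right) + 1}{479}\right) = 144 \left(38 + \left(140 + 1\right) \frac{1}{479}\right) = 144 \left(38 + 141 \cdot \frac{1}{479}\right) = 144 \left(38 + \frac{141}{479}\right) = 144 \cdot \frac{18343}{479} = \frac{2641392}{479}$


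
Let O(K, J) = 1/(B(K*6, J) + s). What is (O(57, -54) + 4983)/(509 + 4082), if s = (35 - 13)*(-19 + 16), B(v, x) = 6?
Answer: 298979/275460 ≈ 1.0854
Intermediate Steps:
s = -66 (s = 22*(-3) = -66)
O(K, J) = -1/60 (O(K, J) = 1/(6 - 66) = 1/(-60) = -1/60)
(O(57, -54) + 4983)/(509 + 4082) = (-1/60 + 4983)/(509 + 4082) = (298979/60)/4591 = (298979/60)*(1/4591) = 298979/275460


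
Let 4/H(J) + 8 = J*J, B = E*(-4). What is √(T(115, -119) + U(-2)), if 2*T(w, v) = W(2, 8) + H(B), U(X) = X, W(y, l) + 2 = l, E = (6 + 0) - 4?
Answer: √203/14 ≈ 1.0177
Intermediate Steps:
E = 2 (E = 6 - 4 = 2)
W(y, l) = -2 + l
B = -8 (B = 2*(-4) = -8)
H(J) = 4/(-8 + J²) (H(J) = 4/(-8 + J*J) = 4/(-8 + J²))
T(w, v) = 85/28 (T(w, v) = ((-2 + 8) + 4/(-8 + (-8)²))/2 = (6 + 4/(-8 + 64))/2 = (6 + 4/56)/2 = (6 + 4*(1/56))/2 = (6 + 1/14)/2 = (½)*(85/14) = 85/28)
√(T(115, -119) + U(-2)) = √(85/28 - 2) = √(29/28) = √203/14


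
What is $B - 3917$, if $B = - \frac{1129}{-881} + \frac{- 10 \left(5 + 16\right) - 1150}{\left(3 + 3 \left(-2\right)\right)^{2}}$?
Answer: $- \frac{32245892}{7929} \approx -4066.8$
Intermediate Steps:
$B = - \frac{1187999}{7929}$ ($B = \left(-1129\right) \left(- \frac{1}{881}\right) + \frac{\left(-10\right) 21 - 1150}{\left(3 - 6\right)^{2}} = \frac{1129}{881} + \frac{-210 - 1150}{\left(-3\right)^{2}} = \frac{1129}{881} - \frac{1360}{9} = - \frac{1187999}{7929} \approx -149.83$)
$B - 3917 = - \frac{1187999}{7929} - 3917 = - \frac{32245892}{7929}$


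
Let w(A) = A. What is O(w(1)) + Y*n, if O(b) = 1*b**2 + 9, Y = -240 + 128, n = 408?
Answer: -45686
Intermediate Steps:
Y = -112
O(b) = 9 + b**2 (O(b) = b**2 + 9 = 9 + b**2)
O(w(1)) + Y*n = (9 + 1**2) - 112*408 = (9 + 1) - 45696 = 10 - 45696 = -45686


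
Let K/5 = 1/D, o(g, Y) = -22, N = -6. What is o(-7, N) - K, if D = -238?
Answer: -5231/238 ≈ -21.979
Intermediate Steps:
K = -5/238 (K = 5/(-238) = 5*(-1/238) = -5/238 ≈ -0.021008)
o(-7, N) - K = -22 - 1*(-5/238) = -22 + 5/238 = -5231/238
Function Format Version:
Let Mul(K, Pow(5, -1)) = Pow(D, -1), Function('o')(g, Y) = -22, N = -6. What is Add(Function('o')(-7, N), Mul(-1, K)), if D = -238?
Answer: Rational(-5231, 238) ≈ -21.979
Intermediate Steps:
K = Rational(-5, 238) (K = Mul(5, Pow(-238, -1)) = Mul(5, Rational(-1, 238)) = Rational(-5, 238) ≈ -0.021008)
Add(Function('o')(-7, N), Mul(-1, K)) = Add(-22, Mul(-1, Rational(-5, 238))) = Add(-22, Rational(5, 238)) = Rational(-5231, 238)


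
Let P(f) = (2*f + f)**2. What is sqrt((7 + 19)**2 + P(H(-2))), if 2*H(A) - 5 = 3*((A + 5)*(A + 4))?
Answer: sqrt(7465)/2 ≈ 43.200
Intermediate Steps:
H(A) = 5/2 + 3*(4 + A)*(5 + A)/2 (H(A) = 5/2 + (3*((A + 5)*(A + 4)))/2 = 5/2 + (3*((5 + A)*(4 + A)))/2 = 5/2 + (3*((4 + A)*(5 + A)))/2 = 5/2 + (3*(4 + A)*(5 + A))/2 = 5/2 + 3*(4 + A)*(5 + A)/2)
P(f) = 9*f**2 (P(f) = (3*f)**2 = 9*f**2)
sqrt((7 + 19)**2 + P(H(-2))) = sqrt((7 + 19)**2 + 9*(65/2 + (3/2)*(-2)**2 + (27/2)*(-2))**2) = sqrt(26**2 + 9*(65/2 + (3/2)*4 - 27)**2) = sqrt(676 + 9*(65/2 + 6 - 27)**2) = sqrt(676 + 9*(23/2)**2) = sqrt(676 + 9*(529/4)) = sqrt(676 + 4761/4) = sqrt(7465/4) = sqrt(7465)/2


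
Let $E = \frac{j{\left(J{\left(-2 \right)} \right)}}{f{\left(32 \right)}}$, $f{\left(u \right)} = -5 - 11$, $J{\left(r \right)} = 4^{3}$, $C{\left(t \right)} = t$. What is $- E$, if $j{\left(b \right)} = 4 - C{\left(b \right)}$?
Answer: $- \frac{15}{4} \approx -3.75$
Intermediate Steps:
$J{\left(r \right)} = 64$
$j{\left(b \right)} = 4 - b$
$f{\left(u \right)} = -16$
$E = \frac{15}{4}$ ($E = \frac{4 - 64}{-16} = \left(4 - 64\right) \left(- \frac{1}{16}\right) = \left(-60\right) \left(- \frac{1}{16}\right) = \frac{15}{4} \approx 3.75$)
$- E = \left(-1\right) \frac{15}{4} = - \frac{15}{4}$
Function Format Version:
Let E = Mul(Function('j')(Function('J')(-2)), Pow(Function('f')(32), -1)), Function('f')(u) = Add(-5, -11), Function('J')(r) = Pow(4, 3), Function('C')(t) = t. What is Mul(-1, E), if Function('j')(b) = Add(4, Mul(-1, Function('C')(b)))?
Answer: Rational(-15, 4) ≈ -3.7500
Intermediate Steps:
Function('J')(r) = 64
Function('j')(b) = Add(4, Mul(-1, b))
Function('f')(u) = -16
E = Rational(15, 4) (E = Mul(Add(4, Mul(-1, 64)), Pow(-16, -1)) = Mul(Add(4, -64), Rational(-1, 16)) = Mul(-60, Rational(-1, 16)) = Rational(15, 4) ≈ 3.7500)
Mul(-1, E) = Mul(-1, Rational(15, 4)) = Rational(-15, 4)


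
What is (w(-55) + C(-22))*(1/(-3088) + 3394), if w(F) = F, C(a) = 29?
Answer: -136248723/1544 ≈ -88244.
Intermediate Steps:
(w(-55) + C(-22))*(1/(-3088) + 3394) = (-55 + 29)*(1/(-3088) + 3394) = -26*(-1/3088 + 3394) = -26*10480671/3088 = -136248723/1544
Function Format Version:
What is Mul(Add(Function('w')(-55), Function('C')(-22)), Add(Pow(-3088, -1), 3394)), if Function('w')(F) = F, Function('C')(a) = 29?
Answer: Rational(-136248723, 1544) ≈ -88244.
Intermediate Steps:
Mul(Add(Function('w')(-55), Function('C')(-22)), Add(Pow(-3088, -1), 3394)) = Mul(Add(-55, 29), Add(Pow(-3088, -1), 3394)) = Mul(-26, Add(Rational(-1, 3088), 3394)) = Mul(-26, Rational(10480671, 3088)) = Rational(-136248723, 1544)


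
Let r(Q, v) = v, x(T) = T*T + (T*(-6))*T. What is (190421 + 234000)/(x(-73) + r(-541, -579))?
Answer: -424421/27224 ≈ -15.590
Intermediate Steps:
x(T) = -5*T² (x(T) = T² + (-6*T)*T = T² - 6*T² = -5*T²)
(190421 + 234000)/(x(-73) + r(-541, -579)) = (190421 + 234000)/(-5*(-73)² - 579) = 424421/(-5*5329 - 579) = 424421/(-26645 - 579) = 424421/(-27224) = 424421*(-1/27224) = -424421/27224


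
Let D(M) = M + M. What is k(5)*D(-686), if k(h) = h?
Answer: -6860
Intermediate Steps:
D(M) = 2*M
k(5)*D(-686) = 5*(2*(-686)) = 5*(-1372) = -6860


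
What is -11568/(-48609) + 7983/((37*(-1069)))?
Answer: 23167819/640877259 ≈ 0.036150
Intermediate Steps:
-11568/(-48609) + 7983/((37*(-1069))) = -11568*(-1/48609) + 7983/(-39553) = 3856/16203 + 7983*(-1/39553) = 3856/16203 - 7983/39553 = 23167819/640877259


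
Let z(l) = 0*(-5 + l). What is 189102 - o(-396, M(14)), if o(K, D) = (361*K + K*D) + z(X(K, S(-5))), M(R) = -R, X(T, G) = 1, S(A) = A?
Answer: 326514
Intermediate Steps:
z(l) = 0
o(K, D) = 361*K + D*K (o(K, D) = (361*K + K*D) + 0 = (361*K + D*K) + 0 = 361*K + D*K)
189102 - o(-396, M(14)) = 189102 - (-396)*(361 - 1*14) = 189102 - (-396)*(361 - 14) = 189102 - (-396)*347 = 189102 - 1*(-137412) = 189102 + 137412 = 326514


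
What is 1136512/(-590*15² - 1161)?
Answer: -1136512/133911 ≈ -8.4871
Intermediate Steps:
1136512/(-590*15² - 1161) = 1136512/(-590*225 - 1161) = 1136512/(-132750 - 1161) = 1136512/(-133911) = 1136512*(-1/133911) = -1136512/133911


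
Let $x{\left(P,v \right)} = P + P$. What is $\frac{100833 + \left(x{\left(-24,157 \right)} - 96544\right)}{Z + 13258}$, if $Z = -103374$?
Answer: $- \frac{4241}{90116} \approx -0.047062$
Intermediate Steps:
$x{\left(P,v \right)} = 2 P$
$\frac{100833 + \left(x{\left(-24,157 \right)} - 96544\right)}{Z + 13258} = \frac{100833 + \left(2 \left(-24\right) - 96544\right)}{-103374 + 13258} = \frac{100833 - 96592}{-90116} = \left(100833 - 96592\right) \left(- \frac{1}{90116}\right) = 4241 \left(- \frac{1}{90116}\right) = - \frac{4241}{90116}$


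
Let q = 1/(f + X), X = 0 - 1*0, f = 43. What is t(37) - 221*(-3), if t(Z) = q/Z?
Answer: 1054834/1591 ≈ 663.00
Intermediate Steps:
X = 0 (X = 0 + 0 = 0)
q = 1/43 (q = 1/(43 + 0) = 1/43 ≈ 0.023256)
t(Z) = 1/(43*Z)
t(37) - 221*(-3) = (1/43)/37 - 221*(-3) = (1/43)*(1/37) - 1*(-663) = 1/1591 + 663 = 1054834/1591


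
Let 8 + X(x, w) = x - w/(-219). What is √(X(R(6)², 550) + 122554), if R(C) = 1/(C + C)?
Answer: 5*√3761631673/876 ≈ 350.07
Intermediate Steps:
R(C) = 1/(2*C)
X(x, w) = -8 + x + w/219 (X(x, w) = -8 + (x - w/(-219)) = -8 + (x - w*(-1)/219) = -8 + (x - (-1)*w/219) = -8 + (x + w/219) = -8 + x + w/219)
√(X(R(6)², 550) + 122554) = √((-8 + ((½)/6)² + (1/219)*550) + 122554) = √((-8 + ((½)*(⅙))² + 550/219) + 122554) = √((-8 + (1/12)² + 550/219) + 122554) = √((-8 + 1/144 + 550/219) + 122554) = √(-57623/10512 + 122554) = √(1288230025/10512) = 5*√3761631673/876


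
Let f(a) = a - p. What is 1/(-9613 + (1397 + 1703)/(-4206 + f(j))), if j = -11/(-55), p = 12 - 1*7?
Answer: -10527/101203801 ≈ -0.00010402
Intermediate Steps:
p = 5 (p = 12 - 7 = 5)
j = ⅕ (j = -11*(-1/55) = ⅕ ≈ 0.20000)
f(a) = -5 + a (f(a) = a - 1*5 = a - 5 = -5 + a)
1/(-9613 + (1397 + 1703)/(-4206 + f(j))) = 1/(-9613 + (1397 + 1703)/(-4206 + (-5 + ⅕))) = 1/(-9613 + 3100/(-4206 - 24/5)) = 1/(-9613 + 3100/(-21054/5)) = 1/(-9613 + 3100*(-5/21054)) = 1/(-9613 - 7750/10527) = 1/(-101203801/10527) = -10527/101203801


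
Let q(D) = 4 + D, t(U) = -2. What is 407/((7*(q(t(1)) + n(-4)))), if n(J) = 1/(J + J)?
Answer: 3256/105 ≈ 31.010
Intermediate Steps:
n(J) = 1/(2*J)
407/((7*(q(t(1)) + n(-4)))) = 407/((7*((4 - 2) + (1/2)/(-4)))) = 407/((7*(2 + (1/2)*(-1/4)))) = 407/((7*(2 - 1/8))) = 407/((7*(15/8))) = 407/(105/8) = 407*(8/105) = 3256/105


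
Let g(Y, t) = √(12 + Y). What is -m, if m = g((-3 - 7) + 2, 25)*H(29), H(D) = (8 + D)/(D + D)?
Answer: -37/29 ≈ -1.2759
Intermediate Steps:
H(D) = (8 + D)/(2*D) (H(D) = (8 + D)/((2*D)) = (8 + D)*(1/(2*D)) = (8 + D)/(2*D))
m = 37/29 (m = √(12 + ((-3 - 7) + 2))*((½)*(8 + 29)/29) = √(12 + (-10 + 2))*((½)*(1/29)*37) = √(12 - 8)*(37/58) = √4*(37/58) = 2*(37/58) = 37/29 ≈ 1.2759)
-m = -1*37/29 = -37/29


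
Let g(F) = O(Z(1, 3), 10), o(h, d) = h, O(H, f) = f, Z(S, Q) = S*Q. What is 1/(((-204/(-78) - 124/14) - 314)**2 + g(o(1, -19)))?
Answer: 8281/849338974 ≈ 9.7499e-6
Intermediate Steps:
Z(S, Q) = Q*S
g(F) = 10
1/(((-204/(-78) - 124/14) - 314)**2 + g(o(1, -19))) = 1/(((-204/(-78) - 124/14) - 314)**2 + 10) = 1/(((-204*(-1/78) - 124*1/14) - 314)**2 + 10) = 1/(((34/13 - 62/7) - 314)**2 + 10) = 1/((-568/91 - 314)**2 + 10) = 1/((-29142/91)**2 + 10) = 1/(849256164/8281 + 10) = 1/(849338974/8281) = 8281/849338974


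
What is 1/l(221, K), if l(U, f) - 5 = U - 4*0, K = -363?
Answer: 1/226 ≈ 0.0044248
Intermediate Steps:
l(U, f) = 5 + U (l(U, f) = 5 + (U - 4*0) = 5 + (U + 0) = 5 + U)
1/l(221, K) = 1/(5 + 221) = 1/226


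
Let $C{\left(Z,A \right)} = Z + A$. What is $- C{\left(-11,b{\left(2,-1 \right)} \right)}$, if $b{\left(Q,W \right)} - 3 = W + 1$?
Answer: $8$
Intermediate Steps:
$b{\left(Q,W \right)} = 4 + W$ ($b{\left(Q,W \right)} = 3 + \left(W + 1\right) = 3 + \left(1 + W\right) = 4 + W$)
$C{\left(Z,A \right)} = A + Z$
$- C{\left(-11,b{\left(2,-1 \right)} \right)} = - (\left(4 - 1\right) - 11) = - (3 - 11) = \left(-1\right) \left(-8\right) = 8$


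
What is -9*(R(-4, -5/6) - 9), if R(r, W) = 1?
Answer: 72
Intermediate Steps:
-9*(R(-4, -5/6) - 9) = -9*(1 - 9) = -9*(-8) = 72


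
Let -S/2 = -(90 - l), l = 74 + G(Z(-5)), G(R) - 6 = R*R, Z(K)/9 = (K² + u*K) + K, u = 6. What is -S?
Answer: 16180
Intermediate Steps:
Z(K) = 9*K² + 63*K (Z(K) = 9*((K² + 6*K) + K) = 9*(K² + 7*K) = 9*K² + 63*K)
G(R) = 6 + R² (G(R) = 6 + R*R = 6 + R²)
l = 8180 (l = 74 + (6 + (9*(-5)*(7 - 5))²) = 74 + (6 + (9*(-5)*2)²) = 74 + (6 + (-90)²) = 74 + (6 + 8100) = 74 + 8106 = 8180)
S = -16180 (S = -(-2)*(90 - 1*8180) = -(-2)*(90 - 8180) = -(-2)*(-8090) = -2*8090 = -16180)
-S = -1*(-16180) = 16180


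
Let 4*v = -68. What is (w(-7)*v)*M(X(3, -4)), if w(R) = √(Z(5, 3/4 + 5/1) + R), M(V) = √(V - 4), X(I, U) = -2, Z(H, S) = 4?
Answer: 51*√2 ≈ 72.125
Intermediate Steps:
M(V) = √(-4 + V)
w(R) = √(4 + R)
v = -17 (v = (¼)*(-68) = -17)
(w(-7)*v)*M(X(3, -4)) = (√(4 - 7)*(-17))*√(-4 - 2) = (√(-3)*(-17))*√(-6) = ((I*√3)*(-17))*(I*√6) = (-17*I*√3)*(I*√6) = 51*√2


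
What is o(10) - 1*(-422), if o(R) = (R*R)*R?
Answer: 1422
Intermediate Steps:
o(R) = R³ (o(R) = R²*R = R³)
o(10) - 1*(-422) = 10³ - 1*(-422) = 1000 + 422 = 1422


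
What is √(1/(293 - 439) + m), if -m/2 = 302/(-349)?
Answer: √4475544590/50954 ≈ 1.3129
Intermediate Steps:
m = 604/349 (m = -604/(-349) = -604*(-1)/349 = -2*(-302/349) = 604/349 ≈ 1.7307)
√(1/(293 - 439) + m) = √(1/(293 - 439) + 604/349) = √(1/(-146) + 604/349) = √(-1/146 + 604/349) = √(87835/50954) = √4475544590/50954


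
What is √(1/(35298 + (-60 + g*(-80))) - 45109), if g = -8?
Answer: I*√58065697910478/35878 ≈ 212.39*I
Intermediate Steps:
√(1/(35298 + (-60 + g*(-80))) - 45109) = √(1/(35298 + (-60 - 8*(-80))) - 45109) = √(1/(35298 + (-60 + 640)) - 45109) = √(1/(35298 + 580) - 45109) = √(1/35878 - 45109) = √(-1618420701/35878) = I*√58065697910478/35878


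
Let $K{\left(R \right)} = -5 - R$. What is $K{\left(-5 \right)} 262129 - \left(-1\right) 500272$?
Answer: $500272$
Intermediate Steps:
$K{\left(-5 \right)} 262129 - \left(-1\right) 500272 = \left(-5 - -5\right) 262129 - \left(-1\right) 500272 = \left(-5 + 5\right) 262129 - -500272 = 0 \cdot 262129 + 500272 = 0 + 500272 = 500272$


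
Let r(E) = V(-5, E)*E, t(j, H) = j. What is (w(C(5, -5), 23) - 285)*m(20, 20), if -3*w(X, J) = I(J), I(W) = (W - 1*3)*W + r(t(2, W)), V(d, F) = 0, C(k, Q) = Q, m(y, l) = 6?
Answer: -2630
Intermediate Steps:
r(E) = 0 (r(E) = 0*E = 0)
I(W) = W*(-3 + W) (I(W) = (W - 1*3)*W + 0 = (W - 3)*W + 0 = (-3 + W)*W + 0 = W*(-3 + W) + 0 = W*(-3 + W))
w(X, J) = -J*(-3 + J)/3
(w(C(5, -5), 23) - 285)*m(20, 20) = ((⅓)*23*(3 - 1*23) - 285)*6 = ((⅓)*23*(3 - 23) - 285)*6 = ((⅓)*23*(-20) - 285)*6 = (-460/3 - 285)*6 = -1315/3*6 = -2630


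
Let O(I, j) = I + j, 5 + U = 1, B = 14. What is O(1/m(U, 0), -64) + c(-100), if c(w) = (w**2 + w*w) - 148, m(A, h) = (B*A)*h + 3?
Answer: 59365/3 ≈ 19788.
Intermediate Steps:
U = -4 (U = -5 + 1 = -4)
m(A, h) = 3 + 14*A*h (m(A, h) = (14*A)*h + 3 = 14*A*h + 3 = 3 + 14*A*h)
c(w) = -148 + 2*w**2 (c(w) = (w**2 + w**2) - 148 = 2*w**2 - 148 = -148 + 2*w**2)
O(1/m(U, 0), -64) + c(-100) = (1/(3 + 14*(-4)*0) - 64) + (-148 + 2*(-100)**2) = (1/(3 + 0) - 64) + (-148 + 2*10000) = (1/3 - 64) + (-148 + 20000) = (1/3 - 64) + 19852 = -191/3 + 19852 = 59365/3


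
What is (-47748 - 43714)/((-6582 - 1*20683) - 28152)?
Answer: 91462/55417 ≈ 1.6504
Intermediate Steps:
(-47748 - 43714)/((-6582 - 1*20683) - 28152) = -91462/((-6582 - 20683) - 28152) = -91462/(-27265 - 28152) = -91462/(-55417) = -91462*(-1/55417) = 91462/55417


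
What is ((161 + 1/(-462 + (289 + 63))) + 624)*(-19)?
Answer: -1640631/110 ≈ -14915.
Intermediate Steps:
((161 + 1/(-462 + (289 + 63))) + 624)*(-19) = ((161 + 1/(-462 + 352)) + 624)*(-19) = ((161 + 1/(-110)) + 624)*(-19) = ((161 - 1/110) + 624)*(-19) = (17709/110 + 624)*(-19) = (86349/110)*(-19) = -1640631/110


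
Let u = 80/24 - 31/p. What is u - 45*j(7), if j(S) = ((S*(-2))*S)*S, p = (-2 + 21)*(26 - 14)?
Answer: 2346363/76 ≈ 30873.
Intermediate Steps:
p = 228 (p = 19*12 = 228)
j(S) = -2*S³ (j(S) = ((-2*S)*S)*S = (-2*S²)*S = -2*S³)
u = 243/76 (u = 80/24 - 31/228 = 80*(1/24) - 31*1/228 = 10/3 - 31/228 = 243/76 ≈ 3.1974)
u - 45*j(7) = 243/76 - (-90)*7³ = 243/76 - (-90)*343 = 243/76 - 45*(-686) = 243/76 + 30870 = 2346363/76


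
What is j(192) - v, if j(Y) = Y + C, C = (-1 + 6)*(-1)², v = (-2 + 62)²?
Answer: -3403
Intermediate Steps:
v = 3600 (v = 60² = 3600)
C = 5 (C = 5*1 = 5)
j(Y) = 5 + Y (j(Y) = Y + 5 = 5 + Y)
j(192) - v = (5 + 192) - 1*3600 = 197 - 3600 = -3403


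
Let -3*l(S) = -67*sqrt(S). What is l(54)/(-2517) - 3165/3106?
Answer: -3165/3106 - 67*sqrt(6)/2517 ≈ -1.0842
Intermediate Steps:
l(S) = 67*sqrt(S)/3 (l(S) = -(-67)*sqrt(S)/3 = 67*sqrt(S)/3)
l(54)/(-2517) - 3165/3106 = (67*sqrt(54)/3)/(-2517) - 3165/3106 = (67*(3*sqrt(6))/3)*(-1/2517) - 3165*1/3106 = (67*sqrt(6))*(-1/2517) - 3165/3106 = -67*sqrt(6)/2517 - 3165/3106 = -3165/3106 - 67*sqrt(6)/2517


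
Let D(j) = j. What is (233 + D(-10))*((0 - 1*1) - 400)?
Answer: -89423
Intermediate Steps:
(233 + D(-10))*((0 - 1*1) - 400) = (233 - 10)*((0 - 1*1) - 400) = 223*((0 - 1) - 400) = 223*(-1 - 400) = 223*(-401) = -89423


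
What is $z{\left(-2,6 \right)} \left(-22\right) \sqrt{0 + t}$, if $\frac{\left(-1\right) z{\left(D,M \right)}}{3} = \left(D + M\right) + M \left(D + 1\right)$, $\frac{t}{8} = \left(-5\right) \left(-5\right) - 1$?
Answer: $- 1056 \sqrt{3} \approx -1829.0$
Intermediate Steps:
$t = 192$ ($t = 8 \left(\left(-5\right) \left(-5\right) - 1\right) = 8 \left(25 - 1\right) = 8 \cdot 24 = 192$)
$z{\left(D,M \right)} = - 3 D - 3 M - 3 M \left(1 + D\right)$ ($z{\left(D,M \right)} = - 3 \left(\left(D + M\right) + M \left(D + 1\right)\right) = - 3 \left(\left(D + M\right) + M \left(1 + D\right)\right) = - 3 \left(D + M + M \left(1 + D\right)\right) = - 3 D - 3 M - 3 M \left(1 + D\right)$)
$z{\left(-2,6 \right)} \left(-22\right) \sqrt{0 + t} = \left(\left(-6\right) 6 - -6 - \left(-6\right) 6\right) \left(-22\right) \sqrt{0 + 192} = \left(-36 + 6 + 36\right) \left(-22\right) \sqrt{192} = 6 \left(-22\right) 8 \sqrt{3} = - 132 \cdot 8 \sqrt{3} = - 1056 \sqrt{3}$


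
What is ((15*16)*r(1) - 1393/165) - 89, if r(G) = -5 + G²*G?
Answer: -174478/165 ≈ -1057.4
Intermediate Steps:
r(G) = -5 + G³
((15*16)*r(1) - 1393/165) - 89 = ((15*16)*(-5 + 1³) - 1393/165) - 89 = (240*(-5 + 1) - 1393*1/165) - 89 = (240*(-4) - 1393/165) - 89 = (-960 - 1393/165) - 89 = -159793/165 - 89 = -174478/165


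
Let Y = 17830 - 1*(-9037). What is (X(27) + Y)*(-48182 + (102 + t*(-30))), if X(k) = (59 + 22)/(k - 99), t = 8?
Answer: -1298159080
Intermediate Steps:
X(k) = 81/(-99 + k)
Y = 26867 (Y = 17830 + 9037 = 26867)
(X(27) + Y)*(-48182 + (102 + t*(-30))) = (81/(-99 + 27) + 26867)*(-48182 + (102 + 8*(-30))) = (81/(-72) + 26867)*(-48182 + (102 - 240)) = (81*(-1/72) + 26867)*(-48182 - 138) = (-9/8 + 26867)*(-48320) = (214927/8)*(-48320) = -1298159080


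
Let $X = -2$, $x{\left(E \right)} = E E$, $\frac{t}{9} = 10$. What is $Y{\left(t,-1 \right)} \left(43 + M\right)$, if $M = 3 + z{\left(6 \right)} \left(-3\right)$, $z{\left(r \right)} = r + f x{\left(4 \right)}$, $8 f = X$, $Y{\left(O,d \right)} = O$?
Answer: $3600$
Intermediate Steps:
$t = 90$ ($t = 9 \cdot 10 = 90$)
$x{\left(E \right)} = E^{2}$
$f = - \frac{1}{4}$ ($f = \frac{1}{8} \left(-2\right) = - \frac{1}{4} \approx -0.25$)
$z{\left(r \right)} = -4 + r$ ($z{\left(r \right)} = r - \frac{4^{2}}{4} = r - 4 = -4 + r$)
$M = -3$ ($M = 3 + \left(-4 + 6\right) \left(-3\right) = 3 + 2 \left(-3\right) = 3 - 6 = -3$)
$Y{\left(t,-1 \right)} \left(43 + M\right) = 90 \left(43 - 3\right) = 90 \cdot 40 = 3600$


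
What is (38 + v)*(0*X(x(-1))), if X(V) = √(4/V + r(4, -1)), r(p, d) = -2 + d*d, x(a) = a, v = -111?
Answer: 0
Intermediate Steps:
r(p, d) = -2 + d²
X(V) = √(-1 + 4/V) (X(V) = √(4/V + (-2 + (-1)²)) = √(4/V + (-2 + 1)) = √(4/V - 1) = √(-1 + 4/V))
(38 + v)*(0*X(x(-1))) = (38 - 111)*(0*√((4 - 1*(-1))/(-1))) = -0*√(-(4 + 1)) = -0*√(-1*5) = -0*√(-5) = -0*I*√5 = -73*0 = 0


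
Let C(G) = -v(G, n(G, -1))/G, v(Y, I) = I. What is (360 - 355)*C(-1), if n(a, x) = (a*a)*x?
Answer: -5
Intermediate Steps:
n(a, x) = x*a² (n(a, x) = a²*x = x*a²)
C(G) = G (C(G) = -(-G²)/G = -(-1)*G = G)
(360 - 355)*C(-1) = (360 - 355)*(-1) = 5*(-1) = -5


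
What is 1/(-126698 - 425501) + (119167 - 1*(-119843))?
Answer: 131981082989/552199 ≈ 2.3901e+5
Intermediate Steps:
1/(-126698 - 425501) + (119167 - 1*(-119843)) = 1/(-552199) + (119167 + 119843) = -1/552199 + 239010 = 131981082989/552199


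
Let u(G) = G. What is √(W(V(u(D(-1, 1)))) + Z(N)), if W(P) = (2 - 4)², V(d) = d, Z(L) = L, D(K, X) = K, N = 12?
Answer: 4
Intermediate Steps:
W(P) = 4 (W(P) = (-2)² = 4)
√(W(V(u(D(-1, 1)))) + Z(N)) = √(4 + 12) = √16 = 4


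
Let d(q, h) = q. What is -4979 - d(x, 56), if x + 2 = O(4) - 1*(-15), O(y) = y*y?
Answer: -5008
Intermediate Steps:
O(y) = y²
x = 29 (x = -2 + (4² - 1*(-15)) = -2 + (16 + 15) = -2 + 31 = 29)
-4979 - d(x, 56) = -4979 - 1*29 = -4979 - 29 = -5008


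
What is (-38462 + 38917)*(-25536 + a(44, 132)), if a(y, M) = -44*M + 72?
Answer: -14228760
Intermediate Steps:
a(y, M) = 72 - 44*M
(-38462 + 38917)*(-25536 + a(44, 132)) = (-38462 + 38917)*(-25536 + (72 - 44*132)) = 455*(-25536 + (72 - 5808)) = 455*(-25536 - 5736) = 455*(-31272) = -14228760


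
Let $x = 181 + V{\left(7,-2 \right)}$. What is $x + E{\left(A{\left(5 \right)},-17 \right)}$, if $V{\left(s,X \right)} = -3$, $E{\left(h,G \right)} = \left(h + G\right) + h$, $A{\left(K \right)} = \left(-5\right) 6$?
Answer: $101$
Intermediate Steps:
$A{\left(K \right)} = -30$
$E{\left(h,G \right)} = G + 2 h$ ($E{\left(h,G \right)} = \left(G + h\right) + h = G + 2 h$)
$x = 178$ ($x = 181 - 3 = 178$)
$x + E{\left(A{\left(5 \right)},-17 \right)} = 178 + \left(-17 + 2 \left(-30\right)\right) = 178 - 77 = 101$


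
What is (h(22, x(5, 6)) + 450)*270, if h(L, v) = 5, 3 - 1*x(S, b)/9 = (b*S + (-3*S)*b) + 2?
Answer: 122850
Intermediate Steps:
x(S, b) = 9 + 18*S*b (x(S, b) = 27 - 9*((b*S + (-3*S)*b) + 2) = 27 - 9*((S*b - 3*S*b) + 2) = 27 - 9*(-2*S*b + 2) = 27 - 9*(2 - 2*S*b) = 27 + (-18 + 18*S*b) = 9 + 18*S*b)
(h(22, x(5, 6)) + 450)*270 = (5 + 450)*270 = 455*270 = 122850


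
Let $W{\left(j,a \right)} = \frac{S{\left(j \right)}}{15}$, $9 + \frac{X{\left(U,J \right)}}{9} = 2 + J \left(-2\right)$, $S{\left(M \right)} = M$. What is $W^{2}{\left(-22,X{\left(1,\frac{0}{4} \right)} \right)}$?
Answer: $\frac{484}{225} \approx 2.1511$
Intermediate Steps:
$X{\left(U,J \right)} = -63 - 18 J$ ($X{\left(U,J \right)} = -81 + 9 \left(2 + J \left(-2\right)\right) = -81 + 9 \left(2 - 2 J\right) = -81 - \left(-18 + 18 J\right) = -63 - 18 J$)
$W{\left(j,a \right)} = \frac{j}{15}$
$W^{2}{\left(-22,X{\left(1,\frac{0}{4} \right)} \right)} = \left(\frac{1}{15} \left(-22\right)\right)^{2} = \left(- \frac{22}{15}\right)^{2} = \frac{484}{225}$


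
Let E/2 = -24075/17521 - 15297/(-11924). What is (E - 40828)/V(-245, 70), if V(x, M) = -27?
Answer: 4264920178819/2820425454 ≈ 1512.2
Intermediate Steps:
E = -19051563/104460202 (E = 2*(-24075/17521 - 15297/(-11924)) = 2*(-24075*1/17521 - 15297*(-1/11924)) = 2*(-24075/17521 + 15297/11924) = 2*(-19051563/208920404) = -19051563/104460202 ≈ -0.18238)
(E - 40828)/V(-245, 70) = (-19051563/104460202 - 40828)/(-27) = -4264920178819/104460202*(-1/27) = 4264920178819/2820425454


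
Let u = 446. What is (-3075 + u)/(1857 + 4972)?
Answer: -2629/6829 ≈ -0.38498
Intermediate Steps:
(-3075 + u)/(1857 + 4972) = (-3075 + 446)/(1857 + 4972) = -2629/6829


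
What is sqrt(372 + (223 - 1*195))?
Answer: 20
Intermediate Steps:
sqrt(372 + (223 - 1*195)) = sqrt(372 + (223 - 195)) = sqrt(372 + 28) = sqrt(400) = 20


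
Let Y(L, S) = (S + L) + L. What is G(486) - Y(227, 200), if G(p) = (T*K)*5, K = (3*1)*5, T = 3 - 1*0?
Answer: -429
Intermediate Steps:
T = 3 (T = 3 + 0 = 3)
K = 15 (K = 3*5 = 15)
Y(L, S) = S + 2*L (Y(L, S) = (L + S) + L = S + 2*L)
G(p) = 225 (G(p) = (3*15)*5 = 45*5 = 225)
G(486) - Y(227, 200) = 225 - (200 + 2*227) = 225 - (200 + 454) = 225 - 1*654 = 225 - 654 = -429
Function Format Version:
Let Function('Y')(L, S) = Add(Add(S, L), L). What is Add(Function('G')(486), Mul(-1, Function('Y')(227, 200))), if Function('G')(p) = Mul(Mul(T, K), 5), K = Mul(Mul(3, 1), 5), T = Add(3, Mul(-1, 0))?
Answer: -429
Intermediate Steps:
T = 3 (T = Add(3, 0) = 3)
K = 15 (K = Mul(3, 5) = 15)
Function('Y')(L, S) = Add(S, Mul(2, L)) (Function('Y')(L, S) = Add(Add(L, S), L) = Add(S, Mul(2, L)))
Function('G')(p) = 225 (Function('G')(p) = Mul(Mul(3, 15), 5) = Mul(45, 5) = 225)
Add(Function('G')(486), Mul(-1, Function('Y')(227, 200))) = Add(225, Mul(-1, Add(200, Mul(2, 227)))) = Add(225, Mul(-1, Add(200, 454))) = Add(225, Mul(-1, 654)) = Add(225, -654) = -429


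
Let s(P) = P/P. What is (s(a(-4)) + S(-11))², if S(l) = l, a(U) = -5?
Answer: 100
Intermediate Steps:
s(P) = 1
(s(a(-4)) + S(-11))² = (1 - 11)² = (-10)² = 100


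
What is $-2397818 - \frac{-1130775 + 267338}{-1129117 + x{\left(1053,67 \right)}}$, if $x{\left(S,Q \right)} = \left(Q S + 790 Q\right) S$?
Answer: $- \frac{309070049644131}{128896376} \approx -2.3978 \cdot 10^{6}$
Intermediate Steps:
$x{\left(S,Q \right)} = S \left(790 Q + Q S\right)$ ($x{\left(S,Q \right)} = \left(790 Q + Q S\right) S = S \left(790 Q + Q S\right)$)
$-2397818 - \frac{-1130775 + 267338}{-1129117 + x{\left(1053,67 \right)}} = -2397818 - \frac{-1130775 + 267338}{-1129117 + 67 \cdot 1053 \left(790 + 1053\right)} = -2397818 - - \frac{863437}{-1129117 + 67 \cdot 1053 \cdot 1843} = -2397818 - - \frac{863437}{-1129117 + 130025493} = -2397818 - - \frac{863437}{128896376} = -2397818 + \frac{863437}{128896376} = - \frac{309070049644131}{128896376}$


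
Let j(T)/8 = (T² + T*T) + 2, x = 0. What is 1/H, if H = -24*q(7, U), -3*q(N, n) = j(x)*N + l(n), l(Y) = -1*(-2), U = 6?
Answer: 1/912 ≈ 0.0010965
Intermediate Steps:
l(Y) = 2
j(T) = 16 + 16*T² (j(T) = 8*((T² + T*T) + 2) = 8*((T² + T²) + 2) = 8*(2*T² + 2) = 8*(2 + 2*T²) = 16 + 16*T²)
q(N, n) = -⅔ - 16*N/3 (q(N, n) = -((16 + 16*0²)*N + 2)/3 = -((16 + 16*0)*N + 2)/3 = -((16 + 0)*N + 2)/3 = -(16*N + 2)/3 = -(2 + 16*N)/3 = -⅔ - 16*N/3)
H = 912 (H = -24*(-⅔ - 16/3*7) = -24*(-⅔ - 112/3) = -24*(-38) = 912)
1/H = 1/912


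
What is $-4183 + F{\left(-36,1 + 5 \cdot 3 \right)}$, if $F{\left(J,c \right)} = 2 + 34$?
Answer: $-4147$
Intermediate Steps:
$F{\left(J,c \right)} = 36$
$-4183 + F{\left(-36,1 + 5 \cdot 3 \right)} = -4183 + 36 = -4147$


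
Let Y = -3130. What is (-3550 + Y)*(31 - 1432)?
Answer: 9358680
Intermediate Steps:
(-3550 + Y)*(31 - 1432) = (-3550 - 3130)*(31 - 1432) = -6680*(-1401) = 9358680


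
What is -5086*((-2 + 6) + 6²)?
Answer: -203440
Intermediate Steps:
-5086*((-2 + 6) + 6²) = -5086*(4 + 36) = -5086*40 = -203440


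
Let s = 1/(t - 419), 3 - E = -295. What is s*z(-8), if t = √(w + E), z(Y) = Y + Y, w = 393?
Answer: 3352/87435 + 8*√691/87435 ≈ 0.040742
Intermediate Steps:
E = 298 (E = 3 - 1*(-295) = 3 + 295 = 298)
z(Y) = 2*Y
t = √691 (t = √(393 + 298) = √691 ≈ 26.287)
s = 1/(-419 + √691) (s = 1/(√691 - 419) = 1/(-419 + √691) ≈ -0.0025464)
s*z(-8) = (-419/174870 - √691/174870)*(2*(-8)) = (-419/174870 - √691/174870)*(-16) = 3352/87435 + 8*√691/87435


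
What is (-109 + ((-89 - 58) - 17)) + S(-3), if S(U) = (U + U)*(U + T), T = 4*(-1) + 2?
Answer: -243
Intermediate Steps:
T = -2 (T = -4 + 2 = -2)
S(U) = 2*U*(-2 + U) (S(U) = (U + U)*(U - 2) = (2*U)*(-2 + U) = 2*U*(-2 + U))
(-109 + ((-89 - 58) - 17)) + S(-3) = (-109 + ((-89 - 58) - 17)) + 2*(-3)*(-2 - 3) = (-109 + (-147 - 17)) + 2*(-3)*(-5) = (-109 - 164) + 30 = -273 + 30 = -243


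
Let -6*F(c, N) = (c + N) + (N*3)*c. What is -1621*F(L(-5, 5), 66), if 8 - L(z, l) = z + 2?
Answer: 3655355/6 ≈ 6.0923e+5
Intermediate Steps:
L(z, l) = 6 - z (L(z, l) = 8 - (z + 2) = 8 - (2 + z) = 8 + (-2 - z) = 6 - z)
F(c, N) = -N/6 - c/6 - N*c/2 (F(c, N) = -((c + N) + (N*3)*c)/6 = -((N + c) + (3*N)*c)/6 = -((N + c) + 3*N*c)/6 = -(N + c + 3*N*c)/6 = -N/6 - c/6 - N*c/2)
-1621*F(L(-5, 5), 66) = -1621*(-⅙*66 - (6 - 1*(-5))/6 - ½*66*(6 - 1*(-5))) = -1621*(-11 - (6 + 5)/6 - ½*66*(6 + 5)) = -1621*(-11 - ⅙*11 - ½*66*11) = -1621*(-11 - 11/6 - 363) = -1621*(-2255/6) = 3655355/6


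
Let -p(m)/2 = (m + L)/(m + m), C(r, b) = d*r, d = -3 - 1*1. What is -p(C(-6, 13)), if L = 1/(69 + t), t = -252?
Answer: 4391/4392 ≈ 0.99977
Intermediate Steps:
L = -1/183 (L = 1/(69 - 252) = 1/(-183) = -1/183 ≈ -0.0054645)
d = -4 (d = -3 - 1 = -4)
C(r, b) = -4*r
p(m) = -(-1/183 + m)/m (p(m) = -2*(m - 1/183)/(m + m) = -2*(-1/183 + m)/(2*m) = -2*(-1/183 + m)*1/(2*m) = -(-1/183 + m)/m)
-p(C(-6, 13)) = -(1/183 - (-4)*(-6))/((-4*(-6))) = -(1/183 - 1*24)/24 = -(1/183 - 24)/24 = -(-4391)/(24*183) = -1*(-4391/4392) = 4391/4392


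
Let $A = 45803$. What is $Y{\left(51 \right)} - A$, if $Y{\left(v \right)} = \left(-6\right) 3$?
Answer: $-45821$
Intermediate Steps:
$Y{\left(v \right)} = -18$
$Y{\left(51 \right)} - A = -18 - 45803 = -45821$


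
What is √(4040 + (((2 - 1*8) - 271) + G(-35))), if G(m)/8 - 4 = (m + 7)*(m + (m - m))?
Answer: √11635 ≈ 107.87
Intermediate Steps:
G(m) = 32 + 8*m*(7 + m) (G(m) = 32 + 8*((m + 7)*(m + (m - m))) = 32 + 8*((7 + m)*(m + 0)) = 32 + 8*((7 + m)*m) = 32 + 8*(m*(7 + m)) = 32 + 8*m*(7 + m))
√(4040 + (((2 - 1*8) - 271) + G(-35))) = √(4040 + (((2 - 1*8) - 271) + (32 + 8*(-35)² + 56*(-35)))) = √(4040 + (((2 - 8) - 271) + (32 + 8*1225 - 1960))) = √(4040 + ((-6 - 271) + (32 + 9800 - 1960))) = √(4040 + (-277 + 7872)) = √(4040 + 7595) = √11635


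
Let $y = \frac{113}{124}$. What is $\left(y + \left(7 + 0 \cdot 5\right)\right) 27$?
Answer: $\frac{26487}{124} \approx 213.6$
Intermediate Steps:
$y = \frac{113}{124}$ ($y = 113 \cdot \frac{1}{124} = \frac{113}{124} \approx 0.91129$)
$\left(y + \left(7 + 0 \cdot 5\right)\right) 27 = \left(\frac{113}{124} + \left(7 + 0 \cdot 5\right)\right) 27 = \left(\frac{113}{124} + \left(7 + 0\right)\right) 27 = \left(\frac{113}{124} + 7\right) 27 = \frac{981}{124} \cdot 27 = \frac{26487}{124}$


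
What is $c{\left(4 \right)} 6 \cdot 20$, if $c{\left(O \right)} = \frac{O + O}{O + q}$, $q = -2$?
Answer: $480$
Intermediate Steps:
$c{\left(O \right)} = \frac{2 O}{-2 + O}$ ($c{\left(O \right)} = \frac{O + O}{O - 2} = \frac{2 O}{-2 + O}$)
$c{\left(4 \right)} 6 \cdot 20 = 2 \cdot 4 \frac{1}{-2 + 4} \cdot 6 \cdot 20 = 2 \cdot 4 \cdot \frac{1}{2} \cdot 6 \cdot 20 = 4 \cdot 6 \cdot 20 = 24 \cdot 20 = 480$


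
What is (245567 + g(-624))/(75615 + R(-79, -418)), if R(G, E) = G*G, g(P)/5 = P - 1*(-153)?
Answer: 60803/20464 ≈ 2.9712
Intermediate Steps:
g(P) = 765 + 5*P (g(P) = 5*(P - 1*(-153)) = 5*(P + 153) = 5*(153 + P) = 765 + 5*P)
R(G, E) = G**2
(245567 + g(-624))/(75615 + R(-79, -418)) = (245567 + (765 + 5*(-624)))/(75615 + (-79)**2) = (245567 + (765 - 3120))/(75615 + 6241) = (245567 - 2355)/81856 = 243212*(1/81856) = 60803/20464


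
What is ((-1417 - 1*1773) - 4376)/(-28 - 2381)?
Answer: 2522/803 ≈ 3.1407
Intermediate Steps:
((-1417 - 1*1773) - 4376)/(-28 - 2381) = ((-1417 - 1773) - 4376)/(-2409) = (-3190 - 4376)*(-1/2409) = -7566*(-1/2409) = 2522/803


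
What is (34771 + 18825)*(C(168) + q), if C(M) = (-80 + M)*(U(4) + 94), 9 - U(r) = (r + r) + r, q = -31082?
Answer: -1236674104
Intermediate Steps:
U(r) = 9 - 3*r (U(r) = 9 - ((r + r) + r) = 9 - (2*r + r) = 9 - 3*r)
C(M) = -7280 + 91*M (C(M) = (-80 + M)*((9 - 3*4) + 94) = (-80 + M)*((9 - 12) + 94) = (-80 + M)*(-3 + 94) = (-80 + M)*91 = -7280 + 91*M)
(34771 + 18825)*(C(168) + q) = (34771 + 18825)*((-7280 + 91*168) - 31082) = 53596*((-7280 + 15288) - 31082) = 53596*(8008 - 31082) = 53596*(-23074) = -1236674104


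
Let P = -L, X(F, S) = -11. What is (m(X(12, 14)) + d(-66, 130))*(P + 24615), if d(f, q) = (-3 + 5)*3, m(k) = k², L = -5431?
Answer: 3815842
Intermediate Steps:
d(f, q) = 6 (d(f, q) = 2*3 = 6)
P = 5431 (P = -1*(-5431) = 5431)
(m(X(12, 14)) + d(-66, 130))*(P + 24615) = ((-11)² + 6)*(5431 + 24615) = (121 + 6)*30046 = 127*30046 = 3815842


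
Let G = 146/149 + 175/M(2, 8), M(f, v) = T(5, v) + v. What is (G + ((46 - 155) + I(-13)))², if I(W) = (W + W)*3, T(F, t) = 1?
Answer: 49897730884/1798281 ≈ 27747.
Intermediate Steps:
I(W) = 6*W (I(W) = (2*W)*3 = 6*W)
M(f, v) = 1 + v
G = 27389/1341 (G = 146/149 + 175/(1 + 8) = 146*(1/149) + 175/9 = 146/149 + 175*(⅑) = 146/149 + 175/9 = 27389/1341 ≈ 20.424)
(G + ((46 - 155) + I(-13)))² = (27389/1341 + ((46 - 155) + 6*(-13)))² = (27389/1341 + (-109 - 78))² = (27389/1341 - 187)² = (-223378/1341)² = 49897730884/1798281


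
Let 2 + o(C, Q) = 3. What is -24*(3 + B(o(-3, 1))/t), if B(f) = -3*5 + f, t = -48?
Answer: -79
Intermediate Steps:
o(C, Q) = 1 (o(C, Q) = -2 + 3 = 1)
B(f) = -15 + f
-24*(3 + B(o(-3, 1))/t) = -24*(3 + (-15 + 1)/(-48)) = -24*(3 - 14*(-1/48)) = -24*(3 + 7/24) = -24*79/24 = -79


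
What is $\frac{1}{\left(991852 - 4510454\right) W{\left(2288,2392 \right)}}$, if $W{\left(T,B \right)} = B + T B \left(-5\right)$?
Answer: $\frac{1}{96276297560976} \approx 1.0387 \cdot 10^{-14}$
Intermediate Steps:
$W{\left(T,B \right)} = B - 5 B T$ ($W{\left(T,B \right)} = B + B T \left(-5\right) = B - 5 B T$)
$\frac{1}{\left(991852 - 4510454\right) W{\left(2288,2392 \right)}} = \frac{1}{\left(991852 - 4510454\right) 2392 \left(1 - 11440\right)} = \frac{1}{\left(-3518602\right) 2392 \left(1 - 11440\right)} = - \frac{1}{3518602 \cdot 2392 \left(-11439\right)} = - \frac{1}{3518602 \left(-27362088\right)} = \left(- \frac{1}{3518602}\right) \left(- \frac{1}{27362088}\right) = \frac{1}{96276297560976}$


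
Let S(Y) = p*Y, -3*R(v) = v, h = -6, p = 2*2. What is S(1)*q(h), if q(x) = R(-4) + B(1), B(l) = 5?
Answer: 76/3 ≈ 25.333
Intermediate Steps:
p = 4
R(v) = -v/3
S(Y) = 4*Y
q(x) = 19/3 (q(x) = -⅓*(-4) + 5 = 4/3 + 5 = 19/3)
S(1)*q(h) = (4*1)*(19/3) = 4*(19/3) = 76/3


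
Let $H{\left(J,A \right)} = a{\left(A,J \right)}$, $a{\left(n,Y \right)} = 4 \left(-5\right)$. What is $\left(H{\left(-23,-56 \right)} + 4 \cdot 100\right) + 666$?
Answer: $1046$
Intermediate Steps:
$a{\left(n,Y \right)} = -20$
$H{\left(J,A \right)} = -20$
$\left(H{\left(-23,-56 \right)} + 4 \cdot 100\right) + 666 = \left(-20 + 4 \cdot 100\right) + 666 = \left(-20 + 400\right) + 666 = 380 + 666 = 1046$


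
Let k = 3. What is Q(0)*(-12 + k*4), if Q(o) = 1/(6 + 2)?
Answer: 0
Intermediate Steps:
Q(o) = 1/8
Q(0)*(-12 + k*4) = (-12 + 3*4)/8 = (-12 + 12)/8 = (1/8)*0 = 0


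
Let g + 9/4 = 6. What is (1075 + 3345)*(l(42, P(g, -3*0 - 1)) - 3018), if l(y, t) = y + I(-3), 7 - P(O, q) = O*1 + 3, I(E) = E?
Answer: -13167180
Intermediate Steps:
g = 15/4 (g = -9/4 + 6 = 15/4 ≈ 3.7500)
P(O, q) = 4 - O (P(O, q) = 7 - (O*1 + 3) = 7 - (O + 3) = 7 - (3 + O) = 7 + (-3 - O) = 4 - O)
l(y, t) = -3 + y (l(y, t) = y - 3 = -3 + y)
(1075 + 3345)*(l(42, P(g, -3*0 - 1)) - 3018) = (1075 + 3345)*((-3 + 42) - 3018) = 4420*(39 - 3018) = 4420*(-2979) = -13167180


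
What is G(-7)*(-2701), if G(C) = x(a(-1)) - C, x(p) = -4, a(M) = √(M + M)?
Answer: -8103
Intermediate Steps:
a(M) = √2*√M (a(M) = √(2*M) = √2*√M)
G(C) = -4 - C
G(-7)*(-2701) = (-4 - 1*(-7))*(-2701) = (-4 + 7)*(-2701) = 3*(-2701) = -8103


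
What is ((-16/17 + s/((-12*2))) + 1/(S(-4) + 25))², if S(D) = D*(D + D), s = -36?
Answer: 1247689/3755844 ≈ 0.33220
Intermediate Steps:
S(D) = 2*D² (S(D) = D*(2*D) = 2*D²)
((-16/17 + s/((-12*2))) + 1/(S(-4) + 25))² = ((-16/17 - 36/((-12*2))) + 1/(2*(-4)² + 25))² = ((-16*1/17 - 36/(-24)) + 1/(2*16 + 25))² = ((-16/17 - 36*(-1/24)) + 1/(32 + 25))² = ((-16/17 + 3/2) + 1/57)² = (19/34 + 1/57)² = (1117/1938)² = 1247689/3755844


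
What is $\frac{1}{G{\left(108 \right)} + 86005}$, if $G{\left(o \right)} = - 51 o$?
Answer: $\frac{1}{80497} \approx 1.2423 \cdot 10^{-5}$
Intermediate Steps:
$\frac{1}{G{\left(108 \right)} + 86005} = \frac{1}{\left(-51\right) 108 + 86005} = \frac{1}{-5508 + 86005} = \frac{1}{80497}$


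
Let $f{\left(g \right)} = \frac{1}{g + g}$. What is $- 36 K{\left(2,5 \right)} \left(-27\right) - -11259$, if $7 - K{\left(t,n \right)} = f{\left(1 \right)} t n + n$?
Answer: $8343$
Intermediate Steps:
$f{\left(g \right)} = \frac{1}{2 g}$
$K{\left(t,n \right)} = 7 - n - \frac{n t}{2}$ ($K{\left(t,n \right)} = 7 - \left(\frac{1}{2 \cdot 1} t n + n\right) = 7 - \left(\frac{1}{2} \cdot 1 t n + n\right) = 7 - \left(\frac{t}{2} n + n\right) = 7 - \left(\frac{n t}{2} + n\right) = 7 - \left(n + \frac{n t}{2}\right) = 7 - n - \frac{n t}{2}$)
$- 36 K{\left(2,5 \right)} \left(-27\right) - -11259 = - 36 \left(7 - 5 - \frac{5}{2} \cdot 2\right) \left(-27\right) - -11259 = - 36 \left(7 - 5 - 5\right) \left(-27\right) + 11259 = \left(-36\right) \left(-3\right) \left(-27\right) + 11259 = 108 \left(-27\right) + 11259 = -2916 + 11259 = 8343$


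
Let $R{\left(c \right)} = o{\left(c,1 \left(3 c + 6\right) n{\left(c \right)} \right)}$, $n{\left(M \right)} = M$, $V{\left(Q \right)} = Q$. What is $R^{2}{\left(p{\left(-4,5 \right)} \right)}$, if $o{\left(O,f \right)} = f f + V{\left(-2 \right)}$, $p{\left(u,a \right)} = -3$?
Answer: $6241$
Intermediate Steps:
$o{\left(O,f \right)} = -2 + f^{2}$ ($o{\left(O,f \right)} = f f - 2 = f^{2} - 2 = -2 + f^{2}$)
$R{\left(c \right)} = -2 + c^{2} \left(6 + 3 c\right)^{2}$ ($R{\left(c \right)} = -2 + \left(1 \left(3 c + 6\right) c\right)^{2} = -2 + \left(1 \left(6 + 3 c\right) c\right)^{2} = -2 + \left(\left(6 + 3 c\right) c\right)^{2} = -2 + \left(c \left(6 + 3 c\right)\right)^{2} = -2 + c^{2} \left(6 + 3 c\right)^{2}$)
$R^{2}{\left(p{\left(-4,5 \right)} \right)} = \left(-2 + 9 \left(-3\right)^{2} \left(2 - 3\right)^{2}\right)^{2} = \left(-2 + 9 \cdot 9 \left(-1\right)^{2}\right)^{2} = \left(-2 + 9 \cdot 9 \cdot 1\right)^{2} = \left(-2 + 81\right)^{2} = 79^{2} = 6241$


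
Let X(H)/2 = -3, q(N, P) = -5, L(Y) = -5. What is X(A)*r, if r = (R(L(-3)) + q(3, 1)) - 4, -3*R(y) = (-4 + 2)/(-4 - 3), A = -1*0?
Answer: 382/7 ≈ 54.571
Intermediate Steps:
A = 0
X(H) = -6 (X(H) = 2*(-3) = -6)
R(y) = -2/21 (R(y) = -(-4 + 2)/(3*(-4 - 3)) = -(-2)/(3*(-7)) = -(-2)*(-1)/(3*7) = -1/3*2/7 = -2/21)
r = -191/21 (r = (-2/21 - 5) - 4 = -107/21 - 4 = -191/21 ≈ -9.0952)
X(A)*r = -6*(-191/21) = 382/7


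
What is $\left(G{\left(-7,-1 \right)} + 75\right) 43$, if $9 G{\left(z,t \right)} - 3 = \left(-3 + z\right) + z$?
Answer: $\frac{28423}{9} \approx 3158.1$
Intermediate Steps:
$G{\left(z,t \right)} = \frac{2 z}{9}$ ($G{\left(z,t \right)} = \frac{1}{3} + \frac{\left(-3 + z\right) + z}{9} = \frac{1}{3} + \frac{-3 + 2 z}{9} = \frac{1}{3} + \left(- \frac{1}{3} + \frac{2 z}{9}\right) = \frac{2 z}{9}$)
$\left(G{\left(-7,-1 \right)} + 75\right) 43 = \left(\frac{2}{9} \left(-7\right) + 75\right) 43 = \left(- \frac{14}{9} + 75\right) 43 = \frac{661}{9} \cdot 43 = \frac{28423}{9}$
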